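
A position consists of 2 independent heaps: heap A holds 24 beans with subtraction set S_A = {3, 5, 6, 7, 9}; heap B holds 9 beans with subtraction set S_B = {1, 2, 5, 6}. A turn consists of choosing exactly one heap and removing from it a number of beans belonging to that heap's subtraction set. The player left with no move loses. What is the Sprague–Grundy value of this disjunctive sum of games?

Heap A, S = {3, 5, 6, 7, 9}:
G(0) = 0
G(1) = mex{} = 0
G(2) = mex{} = 0
G(3) = mex{0} = 1
G(4) = mex{0} = 1
G(5) = mex{0,0} = 1
G(6) = mex{1,0,0} = 2
G(7) = mex{1,0,0,0} = 2
G(8) = mex{1,1,0,0} = 2
G(9) = mex{2,1,1,0,0} = 3
G(10) = mex{2,1,1,1,0} = 3
G(11) = mex{2,2,1,1,0} = 3
G(12) = mex{3,2,2,1,1} = 0
G(13) = mex{3,2,2,2,1} = 0
G(14) = mex{3,3,2,2,1} = 0
G(15) = mex{0,3,3,2,2} = 1
G(16) = mex{0,3,3,3,2} = 1
G(17) = mex{0,0,3,3,2} = 1
G(18) = mex{1,0,0,3,3} = 2
G(19) = mex{1,0,0,0,3} = 2
G(20) = mex{1,1,0,0,3} = 2
G(21) = mex{2,1,1,0,0} = 3
G(22) = mex{2,1,1,1,0} = 3
G(23) = mex{2,2,1,1,0} = 3
G(24) = mex{3,2,2,1,1} = 0
G_A(24) = 0.
Heap B, S = {1, 2, 5, 6}:
G(0) = 0
G(1) = mex{0} = 1
G(2) = mex{1,0} = 2
G(3) = mex{2,1} = 0
G(4) = mex{0,2} = 1
G(5) = mex{1,0,0} = 2
G(6) = mex{2,1,1,0} = 3
G(7) = mex{3,2,2,1} = 0
G(8) = mex{0,3,0,2} = 1
G(9) = mex{1,0,1,0} = 2
G_B(9) = 2.
Combined Grundy value = 0 ⊕ 2 = 2.

2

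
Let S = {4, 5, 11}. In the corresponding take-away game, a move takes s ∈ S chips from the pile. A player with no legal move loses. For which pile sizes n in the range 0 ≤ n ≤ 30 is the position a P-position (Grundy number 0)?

G(0) = 0
G(1) = mex{} = 0
G(2) = mex{} = 0
G(3) = mex{} = 0
G(4) = mex{0} = 1
G(5) = mex{0,0} = 1
G(6) = mex{0,0} = 1
G(7) = mex{0,0} = 1
G(8) = mex{1,0} = 2
G(9) = mex{1,1} = 0
G(10) = mex{1,1} = 0
G(11) = mex{1,1,0} = 2
G(12) = mex{2,1,0} = 3
G(13) = mex{0,2,0} = 1
G(14) = mex{0,0,0} = 1
G(15) = mex{2,0,1} = 3
G(16) = mex{3,2,1} = 0
G(17) = mex{1,3,1} = 0
G(18) = mex{1,1,1} = 0
G(19) = mex{3,1,2} = 0
G(20) = mex{0,3,0} = 1
G(21) = mex{0,0,0} = 1
G(22) = mex{0,0,2} = 1
G(23) = mex{0,0,3} = 1
G(24) = mex{1,0,1} = 2
G(25) = mex{1,1,1} = 0
G(26) = mex{1,1,3} = 0
G(27) = mex{1,1,0} = 2
G(28) = mex{2,1,0} = 3
G(29) = mex{0,2,0} = 1
G(30) = mex{0,0,0} = 1
P-positions are exactly the n with G(n) = 0.

0, 1, 2, 3, 9, 10, 16, 17, 18, 19, 25, 26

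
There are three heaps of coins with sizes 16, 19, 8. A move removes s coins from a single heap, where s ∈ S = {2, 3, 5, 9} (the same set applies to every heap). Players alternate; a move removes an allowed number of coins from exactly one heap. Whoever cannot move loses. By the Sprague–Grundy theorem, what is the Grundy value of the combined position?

3

All heaps use S = {2, 3, 5, 9}:
n :  0  1  2  3  4  5  6  7  8  9 10 11 12 13 14 15 16 17 18 19
G :  0  0  1  1  2  2  3  0  0  1  1  2  2  3  0  0  1  1  2  2
Heap A: G(16) = 1.
Heap B: G(19) = 2.
Heap C: G(8) = 0.
Combined Grundy value = 1 ⊕ 2 ⊕ 0 = 3.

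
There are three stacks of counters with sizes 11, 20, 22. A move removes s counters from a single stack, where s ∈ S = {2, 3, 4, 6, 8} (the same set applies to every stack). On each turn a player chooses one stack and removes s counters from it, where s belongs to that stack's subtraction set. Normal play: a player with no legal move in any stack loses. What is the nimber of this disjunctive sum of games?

1

All stacks use S = {2, 3, 4, 6, 8}:
n :  0  1  2  3  4  5  6  7  8  9 10 11 12 13 14 15 16 17 18 19 20 21 22
G :  0  0  1  1  2  2  3  3  4  4  0  0  1  1  2  2  3  3  4  4  0  0  1
Stack A: G(11) = 0.
Stack B: G(20) = 0.
Stack C: G(22) = 1.
Combined Grundy value = 0 ⊕ 0 ⊕ 1 = 1.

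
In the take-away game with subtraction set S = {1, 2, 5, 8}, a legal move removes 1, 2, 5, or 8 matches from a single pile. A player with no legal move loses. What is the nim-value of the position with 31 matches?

G(0) = 0
G(1) = mex{0} = 1
G(2) = mex{1,0} = 2
G(3) = mex{2,1} = 0
G(4) = mex{0,2} = 1
G(5) = mex{1,0,0} = 2
G(6) = mex{2,1,1} = 0
G(7) = mex{0,2,2} = 1
G(8) = mex{1,0,0,0} = 2
G(9) = mex{2,1,1,1} = 0
G(10) = mex{0,2,2,2} = 1
G(11) = mex{1,0,0,0} = 2
G(12) = mex{2,1,1,1} = 0
G(13) = mex{0,2,2,2} = 1
G(14) = mex{1,0,0,0} = 2
G(15) = mex{2,1,1,1} = 0
G(16) = mex{0,2,2,2} = 1
G(17) = mex{1,0,0,0} = 2
G(18) = mex{2,1,1,1} = 0
G(19) = mex{0,2,2,2} = 1
G(20) = mex{1,0,0,0} = 2
G(21) = mex{2,1,1,1} = 0
G(22) = mex{0,2,2,2} = 1
G(23) = mex{1,0,0,0} = 2
G(24) = mex{2,1,1,1} = 0
G(25) = mex{0,2,2,2} = 1
G(26) = mex{1,0,0,0} = 2
G(27) = mex{2,1,1,1} = 0
G(28) = mex{0,2,2,2} = 1
G(29) = mex{1,0,0,0} = 2
G(30) = mex{2,1,1,1} = 0
G(31) = mex{0,2,2,2} = 1

1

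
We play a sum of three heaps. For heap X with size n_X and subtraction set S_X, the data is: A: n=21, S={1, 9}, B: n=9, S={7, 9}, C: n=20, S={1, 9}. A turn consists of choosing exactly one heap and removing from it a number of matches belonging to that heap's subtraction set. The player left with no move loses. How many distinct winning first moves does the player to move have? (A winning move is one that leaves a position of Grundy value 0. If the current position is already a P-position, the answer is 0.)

0

Heap A, S = {1, 9}:
n :  0  1  2  3  4  5  6  7  8  9 10 11 12 13 14 15 16 17 18 19 20 21
G :  0  1  0  1  0  1  0  1  0  1  0  1  0  1  0  1  0  1  0  1  0  1
G_A(21) = 1.
Heap B, S = {7, 9}:
n : 0 1 2 3 4 5 6 7 8 9
G : 0 0 0 0 0 0 0 1 1 1
G_B(9) = 1.
Heap C, S = {1, 9}:
G(0) = 0
G(1) = mex{0} = 1
G(2) = mex{1} = 0
G(3) = mex{0} = 1
G(4) = mex{1} = 0
G(5) = mex{0} = 1
G(6) = mex{1} = 0
G(7) = mex{0} = 1
G(8) = mex{1} = 0
G(9) = mex{0,0} = 1
G(10) = mex{1,1} = 0
G(11) = mex{0,0} = 1
G(12) = mex{1,1} = 0
G(13) = mex{0,0} = 1
G(14) = mex{1,1} = 0
G(15) = mex{0,0} = 1
G(16) = mex{1,1} = 0
G(17) = mex{0,0} = 1
G(18) = mex{1,1} = 0
G(19) = mex{0,0} = 1
G(20) = mex{1,1} = 0
G_C(20) = 0.
Combined Grundy value = 1 ⊕ 1 ⊕ 0 = 0.
A winning move leaves total XOR = 0, i.e. changes one component's Grundy value g to g ⊕ X where X is the current total.
Heap A: target g' = 1⊕0 = 1, but every legal move changes the Grundy value (mex property), so 0 moves.
Heap B: target g' = 1⊕0 = 1, but every legal move changes the Grundy value (mex property), so 0 moves.
Heap C: target g' = 0⊕0 = 0, but every legal move changes the Grundy value (mex property), so 0 moves.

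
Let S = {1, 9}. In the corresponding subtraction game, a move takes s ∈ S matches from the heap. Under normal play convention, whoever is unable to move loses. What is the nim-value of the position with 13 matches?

G(0) = 0
G(1) = mex{0} = 1
G(2) = mex{1} = 0
G(3) = mex{0} = 1
G(4) = mex{1} = 0
G(5) = mex{0} = 1
G(6) = mex{1} = 0
G(7) = mex{0} = 1
G(8) = mex{1} = 0
G(9) = mex{0,0} = 1
G(10) = mex{1,1} = 0
G(11) = mex{0,0} = 1
G(12) = mex{1,1} = 0
G(13) = mex{0,0} = 1

1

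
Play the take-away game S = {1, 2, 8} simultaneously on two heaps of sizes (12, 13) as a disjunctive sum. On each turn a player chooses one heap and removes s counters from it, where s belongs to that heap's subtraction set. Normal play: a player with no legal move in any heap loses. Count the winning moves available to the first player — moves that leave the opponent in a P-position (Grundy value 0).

All heaps use S = {1, 2, 8}:
G(0) = 0
G(1) = mex{0} = 1
G(2) = mex{1,0} = 2
G(3) = mex{2,1} = 0
G(4) = mex{0,2} = 1
G(5) = mex{1,0} = 2
G(6) = mex{2,1} = 0
G(7) = mex{0,2} = 1
G(8) = mex{1,0,0} = 2
G(9) = mex{2,1,1} = 0
G(10) = mex{0,2,2} = 1
G(11) = mex{1,0,0} = 2
G(12) = mex{2,1,1} = 0
G(13) = mex{0,2,2} = 1
Heap A: G(12) = 0.
Heap B: G(13) = 1.
Combined Grundy value = 0 ⊕ 1 = 1.
A winning move leaves total XOR = 0, i.e. changes one component's Grundy value g to g ⊕ X where X is the current total.
Heap A: need g' = 0⊕1 = 1. Options: 12−1→G=2, 12−2→G=1, 12−8→G=1. Hits: 2.
Heap B: need g' = 1⊕1 = 0. Options: 13−1→G=0, 13−2→G=2, 13−8→G=2. Hits: 1.

3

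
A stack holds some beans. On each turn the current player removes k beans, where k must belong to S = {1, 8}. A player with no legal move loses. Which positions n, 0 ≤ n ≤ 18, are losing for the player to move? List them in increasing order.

0, 2, 4, 6, 9, 11, 13, 15, 18

G(0) = 0
G(1) = mex{0} = 1
G(2) = mex{1} = 0
G(3) = mex{0} = 1
G(4) = mex{1} = 0
G(5) = mex{0} = 1
G(6) = mex{1} = 0
G(7) = mex{0} = 1
G(8) = mex{1,0} = 2
G(9) = mex{2,1} = 0
G(10) = mex{0,0} = 1
G(11) = mex{1,1} = 0
G(12) = mex{0,0} = 1
G(13) = mex{1,1} = 0
G(14) = mex{0,0} = 1
G(15) = mex{1,1} = 0
G(16) = mex{0,2} = 1
G(17) = mex{1,0} = 2
G(18) = mex{2,1} = 0
P-positions are exactly the n with G(n) = 0.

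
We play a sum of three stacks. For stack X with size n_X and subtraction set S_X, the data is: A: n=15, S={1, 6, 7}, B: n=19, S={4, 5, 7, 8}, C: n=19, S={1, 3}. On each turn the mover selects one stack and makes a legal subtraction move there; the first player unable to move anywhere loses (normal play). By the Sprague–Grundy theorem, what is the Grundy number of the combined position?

1

Stack A, S = {1, 6, 7}:
G(0) = 0
G(1) = mex{0} = 1
G(2) = mex{1} = 0
G(3) = mex{0} = 1
G(4) = mex{1} = 0
G(5) = mex{0} = 1
G(6) = mex{1,0} = 2
G(7) = mex{2,1,0} = 3
G(8) = mex{3,0,1} = 2
G(9) = mex{2,1,0} = 3
G(10) = mex{3,0,1} = 2
G(11) = mex{2,1,0} = 3
G(12) = mex{3,2,1} = 0
G(13) = mex{0,3,2} = 1
G(14) = mex{1,2,3} = 0
G(15) = mex{0,3,2} = 1
G_A(15) = 1.
Stack B, S = {4, 5, 7, 8}:
n :  0  1  2  3  4  5  6  7  8  9 10 11 12 13 14 15 16 17 18 19
G :  0  0  0  0  1  1  1  1  2  2  2  2  0  0  0  0  1  1  1  1
G_B(19) = 1.
Stack C, S = {1, 3}:
G(0) = 0
G(1) = mex{0} = 1
G(2) = mex{1} = 0
G(3) = mex{0,0} = 1
G(4) = mex{1,1} = 0
G(5) = mex{0,0} = 1
G(6) = mex{1,1} = 0
G(7) = mex{0,0} = 1
G(8) = mex{1,1} = 0
G(9) = mex{0,0} = 1
G(10) = mex{1,1} = 0
G(11) = mex{0,0} = 1
G(12) = mex{1,1} = 0
G(13) = mex{0,0} = 1
G(14) = mex{1,1} = 0
G(15) = mex{0,0} = 1
G(16) = mex{1,1} = 0
G(17) = mex{0,0} = 1
G(18) = mex{1,1} = 0
G(19) = mex{0,0} = 1
G_C(19) = 1.
Combined Grundy value = 1 ⊕ 1 ⊕ 1 = 1.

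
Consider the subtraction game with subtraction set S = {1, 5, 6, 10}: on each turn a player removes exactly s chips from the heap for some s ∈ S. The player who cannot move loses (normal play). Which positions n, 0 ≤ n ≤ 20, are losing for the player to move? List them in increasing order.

0, 2, 4, 11, 13, 15

G(0) = 0
G(1) = mex{0} = 1
G(2) = mex{1} = 0
G(3) = mex{0} = 1
G(4) = mex{1} = 0
G(5) = mex{0,0} = 1
G(6) = mex{1,1,0} = 2
G(7) = mex{2,0,1} = 3
G(8) = mex{3,1,0} = 2
G(9) = mex{2,0,1} = 3
G(10) = mex{3,1,0,0} = 2
G(11) = mex{2,2,1,1} = 0
G(12) = mex{0,3,2,0} = 1
G(13) = mex{1,2,3,1} = 0
G(14) = mex{0,3,2,0} = 1
G(15) = mex{1,2,3,1} = 0
G(16) = mex{0,0,2,2} = 1
G(17) = mex{1,1,0,3} = 2
G(18) = mex{2,0,1,2} = 3
G(19) = mex{3,1,0,3} = 2
G(20) = mex{2,0,1,2} = 3
P-positions are exactly the n with G(n) = 0.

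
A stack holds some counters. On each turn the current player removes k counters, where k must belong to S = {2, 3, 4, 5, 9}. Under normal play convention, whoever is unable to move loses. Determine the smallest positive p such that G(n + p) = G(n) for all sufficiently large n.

n :  0  1  2  3  4  5  6  7  8  9 10 11 12 13 14 15 16 17
G :  0  0  1  1  2  2  3  0  0  1  1  2  2  3  0  0  1  1
G(n+7) = G(n) holds for n = 0,…,8 (a full window of length max(S) = 9), so the sequence is purely periodic with period 7.

7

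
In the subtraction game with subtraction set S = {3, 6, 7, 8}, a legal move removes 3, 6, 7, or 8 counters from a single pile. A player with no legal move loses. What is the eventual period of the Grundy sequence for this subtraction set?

11

G(0) = 0
G(1) = mex{} = 0
G(2) = mex{} = 0
G(3) = mex{0} = 1
G(4) = mex{0} = 1
G(5) = mex{0} = 1
G(6) = mex{1,0} = 2
G(7) = mex{1,0,0} = 2
G(8) = mex{1,0,0,0} = 2
G(9) = mex{2,1,0,0} = 3
G(10) = mex{2,1,1,0} = 3
G(11) = mex{2,1,1,1} = 0
G(12) = mex{3,2,1,1} = 0
G(13) = mex{3,2,2,1} = 0
G(14) = mex{0,2,2,2} = 1
G(15) = mex{0,3,2,2} = 1
G(16) = mex{0,3,3,2} = 1
G(17) = mex{1,0,3,3} = 2
G(18) = mex{1,0,0,3} = 2
G(19) = mex{1,0,0,0} = 2
G(20) = mex{2,1,0,0} = 3
G(21) = mex{2,1,1,0} = 3
G(22) = mex{2,1,1,1} = 0
G(23) = mex{3,2,1,1} = 0
G(n+11) = G(n) holds for n = 0,…,7 (a full window of length max(S) = 8), so the sequence is purely periodic with period 11.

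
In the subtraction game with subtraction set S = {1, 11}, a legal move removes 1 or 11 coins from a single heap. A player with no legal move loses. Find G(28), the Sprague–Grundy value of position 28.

n :  0  1  2  3  4  5  6  7  8  9 10 11 12 13 14 15 16 17 18 19 20 21 22 23 24 25 26 27 28
G :  0  1  0  1  0  1  0  1  0  1  0  1  0  1  0  1  0  1  0  1  0  1  0  1  0  1  0  1  0

0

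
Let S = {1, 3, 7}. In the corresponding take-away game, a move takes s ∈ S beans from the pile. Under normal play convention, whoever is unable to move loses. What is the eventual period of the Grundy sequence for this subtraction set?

G(0) = 0
G(1) = mex{0} = 1
G(2) = mex{1} = 0
G(3) = mex{0,0} = 1
G(4) = mex{1,1} = 0
G(5) = mex{0,0} = 1
G(6) = mex{1,1} = 0
G(7) = mex{0,0,0} = 1
G(8) = mex{1,1,1} = 0
G(9) = mex{0,0,0} = 1
G(10) = mex{1,1,1} = 0
G(11) = mex{0,0,0} = 1
G(12) = mex{1,1,1} = 0
G(13) = mex{0,0,0} = 1
G(14) = mex{1,1,1} = 0
G(n+2) = G(n) holds for n = 0,…,6 (a full window of length max(S) = 7), so the sequence is purely periodic with period 2.

2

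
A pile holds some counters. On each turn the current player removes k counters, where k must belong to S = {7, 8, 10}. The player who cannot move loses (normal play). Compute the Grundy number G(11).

n :  0  1  2  3  4  5  6  7  8  9 10 11
G :  0  0  0  0  0  0  0  1  1  1  1  1

1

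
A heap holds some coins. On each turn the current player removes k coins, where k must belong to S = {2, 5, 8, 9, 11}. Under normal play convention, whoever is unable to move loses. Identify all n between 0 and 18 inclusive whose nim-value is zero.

0, 1, 4, 7, 14, 17

n :  0  1  2  3  4  5  6  7  8  9 10 11 12 13 14 15 16 17 18
G :  0  0  1  1  0  2  1  0  2  1  3  2  2  3  0  2  1  0  2
P-positions are exactly the n with G(n) = 0.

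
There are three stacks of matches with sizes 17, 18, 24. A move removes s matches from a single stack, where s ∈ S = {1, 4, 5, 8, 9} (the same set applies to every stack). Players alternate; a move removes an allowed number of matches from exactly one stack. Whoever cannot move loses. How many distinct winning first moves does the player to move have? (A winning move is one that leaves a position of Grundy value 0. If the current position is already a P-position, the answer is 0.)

All stacks use S = {1, 4, 5, 8, 9}:
G(0) = 0
G(1) = mex{0} = 1
G(2) = mex{1} = 0
G(3) = mex{0} = 1
G(4) = mex{1,0} = 2
G(5) = mex{2,1,0} = 3
G(6) = mex{3,0,1} = 2
G(7) = mex{2,1,0} = 3
G(8) = mex{3,2,1,0} = 4
G(9) = mex{4,3,2,1,0} = 5
G(10) = mex{5,2,3,0,1} = 4
G(11) = mex{4,3,2,1,0} = 5
G(12) = mex{5,4,3,2,1} = 0
G(13) = mex{0,5,4,3,2} = 1
G(14) = mex{1,4,5,2,3} = 0
G(15) = mex{0,5,4,3,2} = 1
G(16) = mex{1,0,5,4,3} = 2
G(17) = mex{2,1,0,5,4} = 3
G(18) = mex{3,0,1,4,5} = 2
G(19) = mex{2,1,0,5,4} = 3
G(20) = mex{3,2,1,0,5} = 4
G(21) = mex{4,3,2,1,0} = 5
G(22) = mex{5,2,3,0,1} = 4
G(23) = mex{4,3,2,1,0} = 5
G(24) = mex{5,4,3,2,1} = 0
Stack A: G(17) = 3.
Stack B: G(18) = 2.
Stack C: G(24) = 0.
Combined Grundy value = 3 ⊕ 2 ⊕ 0 = 1.
A winning move leaves total XOR = 0, i.e. changes one component's Grundy value g to g ⊕ X where X is the current total.
Stack A: need g' = 3⊕1 = 2. Options: 17−1→G=2, 17−4→G=1, 17−5→G=0, 17−8→G=5, 17−9→G=4. Hits: 1.
Stack B: need g' = 2⊕1 = 3. Options: 18−1→G=3, 18−4→G=0, 18−5→G=1, 18−8→G=4, 18−9→G=5. Hits: 1.
Stack C: need g' = 0⊕1 = 1. Options: 24−1→G=5, 24−4→G=4, 24−5→G=3, 24−8→G=2, 24−9→G=1. Hits: 1.

3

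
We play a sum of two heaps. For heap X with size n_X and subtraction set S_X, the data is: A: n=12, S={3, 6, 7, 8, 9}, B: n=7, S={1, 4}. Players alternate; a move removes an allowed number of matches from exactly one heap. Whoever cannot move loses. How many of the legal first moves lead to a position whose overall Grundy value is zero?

Heap A, S = {3, 6, 7, 8, 9}:
G(0) = 0
G(1) = mex{} = 0
G(2) = mex{} = 0
G(3) = mex{0} = 1
G(4) = mex{0} = 1
G(5) = mex{0} = 1
G(6) = mex{1,0} = 2
G(7) = mex{1,0,0} = 2
G(8) = mex{1,0,0,0} = 2
G(9) = mex{2,1,0,0,0} = 3
G(10) = mex{2,1,1,0,0} = 3
G(11) = mex{2,1,1,1,0} = 3
G(12) = mex{3,2,1,1,1} = 0
G_A(12) = 0.
Heap B, S = {1, 4}:
G(0) = 0
G(1) = mex{0} = 1
G(2) = mex{1} = 0
G(3) = mex{0} = 1
G(4) = mex{1,0} = 2
G(5) = mex{2,1} = 0
G(6) = mex{0,0} = 1
G(7) = mex{1,1} = 0
G_B(7) = 0.
Combined Grundy value = 0 ⊕ 0 = 0.
A winning move leaves total XOR = 0, i.e. changes one component's Grundy value g to g ⊕ X where X is the current total.
Heap A: target g' = 0⊕0 = 0, but every legal move changes the Grundy value (mex property), so 0 moves.
Heap B: target g' = 0⊕0 = 0, but every legal move changes the Grundy value (mex property), so 0 moves.

0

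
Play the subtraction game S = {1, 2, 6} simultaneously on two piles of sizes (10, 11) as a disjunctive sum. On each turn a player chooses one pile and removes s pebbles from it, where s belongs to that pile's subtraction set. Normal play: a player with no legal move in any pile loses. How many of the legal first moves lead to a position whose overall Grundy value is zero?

All piles use S = {1, 2, 6}:
G(0) = 0
G(1) = mex{0} = 1
G(2) = mex{1,0} = 2
G(3) = mex{2,1} = 0
G(4) = mex{0,2} = 1
G(5) = mex{1,0} = 2
G(6) = mex{2,1,0} = 3
G(7) = mex{3,2,1} = 0
G(8) = mex{0,3,2} = 1
G(9) = mex{1,0,0} = 2
G(10) = mex{2,1,1} = 0
G(11) = mex{0,2,2} = 1
Pile A: G(10) = 0.
Pile B: G(11) = 1.
Combined Grundy value = 0 ⊕ 1 = 1.
A winning move leaves total XOR = 0, i.e. changes one component's Grundy value g to g ⊕ X where X is the current total.
Pile A: need g' = 0⊕1 = 1. Options: 10−1→G=2, 10−2→G=1, 10−6→G=1. Hits: 2.
Pile B: need g' = 1⊕1 = 0. Options: 11−1→G=0, 11−2→G=2, 11−6→G=2. Hits: 1.

3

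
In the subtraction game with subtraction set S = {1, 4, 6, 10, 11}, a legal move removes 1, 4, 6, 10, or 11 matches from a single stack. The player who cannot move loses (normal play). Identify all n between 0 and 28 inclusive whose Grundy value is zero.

G(0) = 0
G(1) = mex{0} = 1
G(2) = mex{1} = 0
G(3) = mex{0} = 1
G(4) = mex{1,0} = 2
G(5) = mex{2,1} = 0
G(6) = mex{0,0,0} = 1
G(7) = mex{1,1,1} = 0
G(8) = mex{0,2,0} = 1
G(9) = mex{1,0,1} = 2
G(10) = mex{2,1,2,0} = 3
G(11) = mex{3,0,0,1,0} = 2
G(12) = mex{2,1,1,0,1} = 3
G(13) = mex{3,2,0,1,0} = 4
G(14) = mex{4,3,1,2,1} = 0
G(15) = mex{0,2,2,0,2} = 1
G(16) = mex{1,3,3,1,0} = 2
G(17) = mex{2,4,2,0,1} = 3
G(18) = mex{3,0,3,1,0} = 2
G(19) = mex{2,1,4,2,1} = 0
G(20) = mex{0,2,0,3,2} = 1
G(21) = mex{1,3,1,2,3} = 0
G(22) = mex{0,2,2,3,2} = 1
G(23) = mex{1,0,3,4,3} = 2
G(24) = mex{2,1,2,0,4} = 3
G(25) = mex{3,0,0,1,0} = 2
G(26) = mex{2,1,1,2,1} = 0
G(27) = mex{0,2,0,3,2} = 1
G(28) = mex{1,3,1,2,3} = 0
P-positions are exactly the n with G(n) = 0.

0, 2, 5, 7, 14, 19, 21, 26, 28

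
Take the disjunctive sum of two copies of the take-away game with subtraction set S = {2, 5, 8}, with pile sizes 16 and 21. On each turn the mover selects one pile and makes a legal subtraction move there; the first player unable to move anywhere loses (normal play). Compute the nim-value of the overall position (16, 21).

1

All piles use S = {2, 5, 8}:
G(0) = 0
G(1) = mex{} = 0
G(2) = mex{0} = 1
G(3) = mex{0} = 1
G(4) = mex{1} = 0
G(5) = mex{1,0} = 2
G(6) = mex{0,0} = 1
G(7) = mex{2,1} = 0
G(8) = mex{1,1,0} = 2
G(9) = mex{0,0,0} = 1
G(10) = mex{2,2,1} = 0
G(11) = mex{1,1,1} = 0
G(12) = mex{0,0,0} = 1
G(13) = mex{0,2,2} = 1
G(14) = mex{1,1,1} = 0
G(15) = mex{1,0,0} = 2
G(16) = mex{0,0,2} = 1
G(17) = mex{2,1,1} = 0
G(18) = mex{1,1,0} = 2
G(19) = mex{0,0,0} = 1
G(20) = mex{2,2,1} = 0
G(21) = mex{1,1,1} = 0
Pile A: G(16) = 1.
Pile B: G(21) = 0.
Combined Grundy value = 1 ⊕ 0 = 1.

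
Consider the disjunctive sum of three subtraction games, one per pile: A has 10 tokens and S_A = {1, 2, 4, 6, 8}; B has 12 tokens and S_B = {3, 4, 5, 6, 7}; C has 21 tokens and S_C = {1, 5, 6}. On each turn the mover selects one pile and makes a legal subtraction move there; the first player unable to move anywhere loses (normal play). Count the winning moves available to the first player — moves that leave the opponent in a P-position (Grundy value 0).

5

Pile A, S = {1, 2, 4, 6, 8}:
G(0) = 0
G(1) = mex{0} = 1
G(2) = mex{1,0} = 2
G(3) = mex{2,1} = 0
G(4) = mex{0,2,0} = 1
G(5) = mex{1,0,1} = 2
G(6) = mex{2,1,2,0} = 3
G(7) = mex{3,2,0,1} = 4
G(8) = mex{4,3,1,2,0} = 5
G(9) = mex{5,4,2,0,1} = 3
G(10) = mex{3,5,3,1,2} = 0
G_A(10) = 0.
Pile B, S = {3, 4, 5, 6, 7}:
n :  0  1  2  3  4  5  6  7  8  9 10 11 12
G :  0  0  0  1  1  1  2  2  2  3  0  0  0
G_B(12) = 0.
Pile C, S = {1, 5, 6}:
n :  0  1  2  3  4  5  6  7  8  9 10 11 12 13 14 15 16 17 18 19 20 21
G :  0  1  0  1  0  1  2  3  2  3  2  0  1  0  1  0  1  2  3  2  3  2
G_C(21) = 2.
Combined Grundy value = 0 ⊕ 0 ⊕ 2 = 2.
A winning move leaves total XOR = 0, i.e. changes one component's Grundy value g to g ⊕ X where X is the current total.
Pile A: need g' = 0⊕2 = 2. Options: 10−1→G=3, 10−2→G=5, 10−4→G=3, 10−6→G=1, 10−8→G=2. Hits: 1.
Pile B: need g' = 0⊕2 = 2. Options: 12−3→G=3, 12−4→G=2, 12−5→G=2, 12−6→G=2, 12−7→G=1. Hits: 3.
Pile C: need g' = 2⊕2 = 0. Options: 21−1→G=3, 21−5→G=1, 21−6→G=0. Hits: 1.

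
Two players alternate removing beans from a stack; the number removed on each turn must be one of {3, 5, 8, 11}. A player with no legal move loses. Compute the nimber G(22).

2

G(0) = 0
G(1) = mex{} = 0
G(2) = mex{} = 0
G(3) = mex{0} = 1
G(4) = mex{0} = 1
G(5) = mex{0,0} = 1
G(6) = mex{1,0} = 2
G(7) = mex{1,0} = 2
G(8) = mex{1,1,0} = 2
G(9) = mex{2,1,0} = 3
G(10) = mex{2,1,0} = 3
G(11) = mex{2,2,1,0} = 3
G(12) = mex{3,2,1,0} = 4
G(13) = mex{3,2,1,0} = 4
G(14) = mex{3,3,2,1} = 0
G(15) = mex{4,3,2,1} = 0
G(16) = mex{4,3,2,1} = 0
G(17) = mex{0,4,3,2} = 1
G(18) = mex{0,4,3,2} = 1
G(19) = mex{0,0,3,2} = 1
G(20) = mex{1,0,4,3} = 2
G(21) = mex{1,0,4,3} = 2
G(22) = mex{1,1,0,3} = 2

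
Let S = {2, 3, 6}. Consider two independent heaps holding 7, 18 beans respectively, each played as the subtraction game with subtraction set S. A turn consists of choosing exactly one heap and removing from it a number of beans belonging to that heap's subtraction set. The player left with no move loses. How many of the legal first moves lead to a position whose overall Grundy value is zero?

4

All heaps use S = {2, 3, 6}:
G(0) = 0
G(1) = mex{} = 0
G(2) = mex{0} = 1
G(3) = mex{0,0} = 1
G(4) = mex{1,0} = 2
G(5) = mex{1,1} = 0
G(6) = mex{2,1,0} = 3
G(7) = mex{0,2,0} = 1
G(8) = mex{3,0,1} = 2
G(9) = mex{1,3,1} = 0
G(10) = mex{2,1,2} = 0
G(11) = mex{0,2,0} = 1
G(12) = mex{0,0,3} = 1
G(13) = mex{1,0,1} = 2
G(14) = mex{1,1,2} = 0
G(15) = mex{2,1,0} = 3
G(16) = mex{0,2,0} = 1
G(17) = mex{3,0,1} = 2
G(18) = mex{1,3,1} = 0
Heap A: G(7) = 1.
Heap B: G(18) = 0.
Combined Grundy value = 1 ⊕ 0 = 1.
A winning move leaves total XOR = 0, i.e. changes one component's Grundy value g to g ⊕ X where X is the current total.
Heap A: need g' = 1⊕1 = 0. Options: 7−2→G=0, 7−3→G=2, 7−6→G=0. Hits: 2.
Heap B: need g' = 0⊕1 = 1. Options: 18−2→G=1, 18−3→G=3, 18−6→G=1. Hits: 2.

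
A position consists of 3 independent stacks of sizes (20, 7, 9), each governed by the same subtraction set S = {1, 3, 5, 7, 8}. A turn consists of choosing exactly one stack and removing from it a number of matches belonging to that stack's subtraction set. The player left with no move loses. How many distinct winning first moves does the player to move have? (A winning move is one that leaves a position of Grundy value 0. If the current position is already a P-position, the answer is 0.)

4

All stacks use S = {1, 3, 5, 7, 8}:
n :  0  1  2  3  4  5  6  7  8  9 10 11 12 13 14 15 16 17 18 19 20
G :  0  1  0  1  0  1  0  1  2  3  2  3  2  3  2  0  1  0  1  0  1
Stack A: G(20) = 1.
Stack B: G(7) = 1.
Stack C: G(9) = 3.
Combined Grundy value = 1 ⊕ 1 ⊕ 3 = 3.
A winning move leaves total XOR = 0, i.e. changes one component's Grundy value g to g ⊕ X where X is the current total.
Stack A: need g' = 1⊕3 = 2. Options: 20−1→G=0, 20−3→G=0, 20−5→G=0, 20−7→G=3, 20−8→G=2. Hits: 1.
Stack B: need g' = 1⊕3 = 2. Options: 7−1→G=0, 7−3→G=0, 7−5→G=0, 7−7→G=0. Hits: 0.
Stack C: need g' = 3⊕3 = 0. Options: 9−1→G=2, 9−3→G=0, 9−5→G=0, 9−7→G=0, 9−8→G=1. Hits: 3.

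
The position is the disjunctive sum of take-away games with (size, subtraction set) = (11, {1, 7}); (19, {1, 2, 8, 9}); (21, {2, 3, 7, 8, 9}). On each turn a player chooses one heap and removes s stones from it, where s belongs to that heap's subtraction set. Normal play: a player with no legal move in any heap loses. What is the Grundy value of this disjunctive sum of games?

2

Heap A, S = {1, 7}:
G(0) = 0
G(1) = mex{0} = 1
G(2) = mex{1} = 0
G(3) = mex{0} = 1
G(4) = mex{1} = 0
G(5) = mex{0} = 1
G(6) = mex{1} = 0
G(7) = mex{0,0} = 1
G(8) = mex{1,1} = 0
G(9) = mex{0,0} = 1
G(10) = mex{1,1} = 0
G(11) = mex{0,0} = 1
G_A(11) = 1.
Heap B, S = {1, 2, 8, 9}:
G(0) = 0
G(1) = mex{0} = 1
G(2) = mex{1,0} = 2
G(3) = mex{2,1} = 0
G(4) = mex{0,2} = 1
G(5) = mex{1,0} = 2
G(6) = mex{2,1} = 0
G(7) = mex{0,2} = 1
G(8) = mex{1,0,0} = 2
G(9) = mex{2,1,1,0} = 3
G(10) = mex{3,2,2,1} = 0
G(11) = mex{0,3,0,2} = 1
G(12) = mex{1,0,1,0} = 2
G(13) = mex{2,1,2,1} = 0
G(14) = mex{0,2,0,2} = 1
G(15) = mex{1,0,1,0} = 2
G(16) = mex{2,1,2,1} = 0
G(17) = mex{0,2,3,2} = 1
G(18) = mex{1,0,0,3} = 2
G(19) = mex{2,1,1,0} = 3
G_B(19) = 3.
Heap C, S = {2, 3, 7, 8, 9}:
n :  0  1  2  3  4  5  6  7  8  9 10 11 12 13 14 15 16 17 18 19 20 21
G :  0  0  1  1  2  0  0  1  1  2  2  0  3  1  2  2  0  0  1  1  2  0
G_C(21) = 0.
Combined Grundy value = 1 ⊕ 3 ⊕ 0 = 2.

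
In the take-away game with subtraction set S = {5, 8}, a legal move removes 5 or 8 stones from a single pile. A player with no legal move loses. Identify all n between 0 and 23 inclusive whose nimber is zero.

G(0) = 0
G(1) = mex{} = 0
G(2) = mex{} = 0
G(3) = mex{} = 0
G(4) = mex{} = 0
G(5) = mex{0} = 1
G(6) = mex{0} = 1
G(7) = mex{0} = 1
G(8) = mex{0,0} = 1
G(9) = mex{0,0} = 1
G(10) = mex{1,0} = 2
G(11) = mex{1,0} = 2
G(12) = mex{1,0} = 2
G(13) = mex{1,1} = 0
G(14) = mex{1,1} = 0
G(15) = mex{2,1} = 0
G(16) = mex{2,1} = 0
G(17) = mex{2,1} = 0
G(18) = mex{0,2} = 1
G(19) = mex{0,2} = 1
G(20) = mex{0,2} = 1
G(21) = mex{0,0} = 1
G(22) = mex{0,0} = 1
G(23) = mex{1,0} = 2
P-positions are exactly the n with G(n) = 0.

0, 1, 2, 3, 4, 13, 14, 15, 16, 17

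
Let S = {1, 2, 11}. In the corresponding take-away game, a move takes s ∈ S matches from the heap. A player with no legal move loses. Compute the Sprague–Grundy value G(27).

0

n :  0  1  2  3  4  5  6  7  8  9 10 11 12 13 14 15 16 17 18 19 20 21 22 23 24 25 26 27
G :  0  1  2  0  1  2  0  1  2  0  1  2  0  1  2  0  1  2  0  1  2  0  1  2  0  1  2  0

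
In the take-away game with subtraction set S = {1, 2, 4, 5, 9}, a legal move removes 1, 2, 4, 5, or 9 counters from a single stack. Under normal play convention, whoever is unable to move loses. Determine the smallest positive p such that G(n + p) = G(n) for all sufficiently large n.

G(0) = 0
G(1) = mex{0} = 1
G(2) = mex{1,0} = 2
G(3) = mex{2,1} = 0
G(4) = mex{0,2,0} = 1
G(5) = mex{1,0,1,0} = 2
G(6) = mex{2,1,2,1} = 0
G(7) = mex{0,2,0,2} = 1
G(8) = mex{1,0,1,0} = 2
G(9) = mex{2,1,2,1,0} = 3
G(10) = mex{3,2,0,2,1} = 4
G(11) = mex{4,3,1,0,2} = 5
G(12) = mex{5,4,2,1,0} = 3
G(13) = mex{3,5,3,2,1} = 0
G(14) = mex{0,3,4,3,2} = 1
G(15) = mex{1,0,5,4,0} = 2
G(16) = mex{2,1,3,5,1} = 0
G(17) = mex{0,2,0,3,2} = 1
G(18) = mex{1,0,1,0,3} = 2
G(19) = mex{2,1,2,1,4} = 0
G(20) = mex{0,2,0,2,5} = 1
G(21) = mex{1,0,1,0,3} = 2
G(22) = mex{2,1,2,1,0} = 3
G(23) = mex{3,2,0,2,1} = 4
G(24) = mex{4,3,1,0,2} = 5
G(25) = mex{5,4,2,1,0} = 3
G(26) = mex{3,5,3,2,1} = 0
G(27) = mex{0,3,4,3,2} = 1
G(n+13) = G(n) holds for n = 0,…,8 (a full window of length max(S) = 9), so the sequence is purely periodic with period 13.

13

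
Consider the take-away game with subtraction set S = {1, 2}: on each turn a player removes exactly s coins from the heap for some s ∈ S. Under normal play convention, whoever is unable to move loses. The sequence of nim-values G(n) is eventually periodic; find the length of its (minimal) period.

n :  0  1  2  3  4  5  6  7  8  9 10 11 12 13 14
G :  0  1  2  0  1  2  0  1  2  0  1  2  0  1  2
G(n+3) = G(n) holds for n = 0,…,1 (a full window of length max(S) = 2), so the sequence is purely periodic with period 3.

3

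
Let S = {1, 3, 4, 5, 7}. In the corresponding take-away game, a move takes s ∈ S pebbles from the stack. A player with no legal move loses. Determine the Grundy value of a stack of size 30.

2

n :  0  1  2  3  4  5  6  7  8  9 10 11 12 13 14 15 16 17 18 19 20 21 22 23 24 25 26 27 28 29 30
G :  0  1  0  1  2  3  2  3  0  1  0  1  2  3  2  3  0  1  0  1  2  3  2  3  0  1  0  1  2  3  2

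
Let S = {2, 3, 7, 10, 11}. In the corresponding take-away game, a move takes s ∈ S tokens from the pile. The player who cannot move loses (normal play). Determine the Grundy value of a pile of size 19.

n :  0  1  2  3  4  5  6  7  8  9 10 11 12 13 14 15 16 17 18 19
G :  0  0  1  1  2  0  0  1  1  2  2  3  3  4  0  5  1  3  0  0

0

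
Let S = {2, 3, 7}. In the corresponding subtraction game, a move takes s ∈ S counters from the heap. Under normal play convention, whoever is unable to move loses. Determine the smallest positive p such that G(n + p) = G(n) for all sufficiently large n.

n :  0  1  2  3  4  5  6  7  8  9 10 11 12 13 14
G :  0  0  1  1  2  0  0  1  1  2  0  0  1  1  2
G(n+5) = G(n) holds for n = 0,…,6 (a full window of length max(S) = 7), so the sequence is purely periodic with period 5.

5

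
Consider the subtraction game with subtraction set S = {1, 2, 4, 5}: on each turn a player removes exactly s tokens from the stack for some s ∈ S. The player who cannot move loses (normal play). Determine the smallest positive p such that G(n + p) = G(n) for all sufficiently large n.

3

n :  0  1  2  3  4  5  6  7  8  9 10 11 12 13 14
G :  0  1  2  0  1  2  0  1  2  0  1  2  0  1  2
G(n+3) = G(n) holds for n = 0,…,4 (a full window of length max(S) = 5), so the sequence is purely periodic with period 3.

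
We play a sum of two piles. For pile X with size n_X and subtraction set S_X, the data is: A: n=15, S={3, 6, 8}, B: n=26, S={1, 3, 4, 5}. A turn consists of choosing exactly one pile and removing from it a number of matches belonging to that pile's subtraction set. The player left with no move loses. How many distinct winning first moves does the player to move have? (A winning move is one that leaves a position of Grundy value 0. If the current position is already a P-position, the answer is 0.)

2

Pile A, S = {3, 6, 8}:
n :  0  1  2  3  4  5  6  7  8  9 10 11 12 13 14 15
G :  0  0  0  1  1  1  2  2  2  3  3  0  0  0  1  1
G_A(15) = 1.
Pile B, S = {1, 3, 4, 5}:
n :  0  1  2  3  4  5  6  7  8  9 10 11 12 13 14 15 16 17 18 19 20 21 22 23 24 25 26
G :  0  1  0  1  2  3  2  3  0  1  0  1  2  3  2  3  0  1  0  1  2  3  2  3  0  1  0
G_B(26) = 0.
Combined Grundy value = 1 ⊕ 0 = 1.
A winning move leaves total XOR = 0, i.e. changes one component's Grundy value g to g ⊕ X where X is the current total.
Pile A: need g' = 1⊕1 = 0. Options: 15−3→G=0, 15−6→G=3, 15−8→G=2. Hits: 1.
Pile B: need g' = 0⊕1 = 1. Options: 26−1→G=1, 26−3→G=3, 26−4→G=2, 26−5→G=3. Hits: 1.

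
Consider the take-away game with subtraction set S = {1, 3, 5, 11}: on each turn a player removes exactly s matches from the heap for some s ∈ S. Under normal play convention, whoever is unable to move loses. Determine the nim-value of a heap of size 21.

n :  0  1  2  3  4  5  6  7  8  9 10 11 12 13 14 15 16 17 18 19 20 21
G :  0  1  0  1  0  1  0  1  0  1  0  1  0  1  0  1  0  1  0  1  0  1

1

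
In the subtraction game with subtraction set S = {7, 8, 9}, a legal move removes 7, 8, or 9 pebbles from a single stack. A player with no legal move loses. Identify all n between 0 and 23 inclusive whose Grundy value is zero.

n :  0  1  2  3  4  5  6  7  8  9 10 11 12 13 14 15 16 17 18 19 20 21 22 23
G :  0  0  0  0  0  0  0  1  1  1  1  1  1  1  2  2  0  0  0  0  0  0  0  1
P-positions are exactly the n with G(n) = 0.

0, 1, 2, 3, 4, 5, 6, 16, 17, 18, 19, 20, 21, 22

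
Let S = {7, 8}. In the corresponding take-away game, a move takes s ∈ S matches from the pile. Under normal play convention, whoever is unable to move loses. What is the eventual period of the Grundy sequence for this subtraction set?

15

n :  0  1  2  3  4  5  6  7  8  9 10 11 12 13 14 15 16 17 18 19 20 21 22 23 24 25 26 27 28 29 30 31
G :  0  0  0  0  0  0  0  1  1  1  1  1  1  1  2  0  0  0  0  0  0  0  1  1  1  1  1  1  1  2  0  0
G(n+15) = G(n) holds for n = 0,…,7 (a full window of length max(S) = 8), so the sequence is purely periodic with period 15.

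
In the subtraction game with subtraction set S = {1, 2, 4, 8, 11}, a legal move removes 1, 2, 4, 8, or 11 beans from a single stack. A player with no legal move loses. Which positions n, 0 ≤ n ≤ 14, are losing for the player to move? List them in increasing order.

n :  0  1  2  3  4  5  6  7  8  9 10 11 12 13 14
G :  0  1  2  0  1  2  0  1  2  0  1  2  0  1  2
P-positions are exactly the n with G(n) = 0.

0, 3, 6, 9, 12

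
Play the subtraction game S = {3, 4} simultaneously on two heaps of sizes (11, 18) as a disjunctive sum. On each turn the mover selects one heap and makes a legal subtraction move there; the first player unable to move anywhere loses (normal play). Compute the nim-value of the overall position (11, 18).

All heaps use S = {3, 4}:
n :  0  1  2  3  4  5  6  7  8  9 10 11 12 13 14 15 16 17 18
G :  0  0  0  1  1  1  2  0  0  0  1  1  1  2  0  0  0  1  1
Heap A: G(11) = 1.
Heap B: G(18) = 1.
Combined Grundy value = 1 ⊕ 1 = 0.

0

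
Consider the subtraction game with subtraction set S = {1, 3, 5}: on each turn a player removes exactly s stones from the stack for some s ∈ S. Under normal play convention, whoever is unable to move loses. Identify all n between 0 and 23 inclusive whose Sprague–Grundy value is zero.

0, 2, 4, 6, 8, 10, 12, 14, 16, 18, 20, 22

G(0) = 0
G(1) = mex{0} = 1
G(2) = mex{1} = 0
G(3) = mex{0,0} = 1
G(4) = mex{1,1} = 0
G(5) = mex{0,0,0} = 1
G(6) = mex{1,1,1} = 0
G(7) = mex{0,0,0} = 1
G(8) = mex{1,1,1} = 0
G(9) = mex{0,0,0} = 1
G(10) = mex{1,1,1} = 0
G(11) = mex{0,0,0} = 1
G(12) = mex{1,1,1} = 0
G(13) = mex{0,0,0} = 1
G(14) = mex{1,1,1} = 0
G(15) = mex{0,0,0} = 1
G(16) = mex{1,1,1} = 0
G(17) = mex{0,0,0} = 1
G(18) = mex{1,1,1} = 0
G(19) = mex{0,0,0} = 1
G(20) = mex{1,1,1} = 0
G(21) = mex{0,0,0} = 1
G(22) = mex{1,1,1} = 0
G(23) = mex{0,0,0} = 1
P-positions are exactly the n with G(n) = 0.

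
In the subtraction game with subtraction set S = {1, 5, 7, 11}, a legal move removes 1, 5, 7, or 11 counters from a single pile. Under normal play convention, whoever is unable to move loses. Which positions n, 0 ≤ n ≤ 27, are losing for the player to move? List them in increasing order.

n :  0  1  2  3  4  5  6  7  8  9 10 11 12 13 14 15 16 17 18 19 20 21 22 23 24 25 26 27
G :  0  1  0  1  0  1  0  1  0  1  0  1  0  1  0  1  0  1  0  1  0  1  0  1  0  1  0  1
P-positions are exactly the n with G(n) = 0.

0, 2, 4, 6, 8, 10, 12, 14, 16, 18, 20, 22, 24, 26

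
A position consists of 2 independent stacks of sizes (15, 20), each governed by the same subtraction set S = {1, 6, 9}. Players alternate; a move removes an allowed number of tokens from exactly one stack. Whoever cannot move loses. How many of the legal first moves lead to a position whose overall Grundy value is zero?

0

All stacks use S = {1, 6, 9}:
n :  0  1  2  3  4  5  6  7  8  9 10 11 12 13 14 15 16 17 18 19 20
G :  0  1  0  1  0  1  2  0  1  2  3  2  0  1  0  1  2  0  1  0  1
Stack A: G(15) = 1.
Stack B: G(20) = 1.
Combined Grundy value = 1 ⊕ 1 = 0.
A winning move leaves total XOR = 0, i.e. changes one component's Grundy value g to g ⊕ X where X is the current total.
Stack A: target g' = 1⊕0 = 1, but every legal move changes the Grundy value (mex property), so 0 moves.
Stack B: target g' = 1⊕0 = 1, but every legal move changes the Grundy value (mex property), so 0 moves.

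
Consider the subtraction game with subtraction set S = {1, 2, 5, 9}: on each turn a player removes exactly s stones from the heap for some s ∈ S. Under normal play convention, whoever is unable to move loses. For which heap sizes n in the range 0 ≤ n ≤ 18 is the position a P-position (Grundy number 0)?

n :  0  1  2  3  4  5  6  7  8  9 10 11 12 13 14 15 16 17 18
G :  0  1  2  0  1  2  0  1  2  3  0  1  2  0  1  2  0  1  2
P-positions are exactly the n with G(n) = 0.

0, 3, 6, 10, 13, 16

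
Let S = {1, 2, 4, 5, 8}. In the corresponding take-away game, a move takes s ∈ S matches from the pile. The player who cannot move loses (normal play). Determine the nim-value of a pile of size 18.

n :  0  1  2  3  4  5  6  7  8  9 10 11 12 13 14 15 16 17 18
G :  0  1  2  0  1  2  0  1  2  0  1  2  0  1  2  0  1  2  0

0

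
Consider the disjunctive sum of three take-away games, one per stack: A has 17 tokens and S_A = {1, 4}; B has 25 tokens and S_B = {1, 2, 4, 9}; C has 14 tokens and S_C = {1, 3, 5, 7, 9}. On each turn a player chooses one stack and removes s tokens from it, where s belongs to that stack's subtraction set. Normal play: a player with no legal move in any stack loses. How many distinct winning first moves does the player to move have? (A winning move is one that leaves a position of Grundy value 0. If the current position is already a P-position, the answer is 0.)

0

Stack A, S = {1, 4}:
G(0) = 0
G(1) = mex{0} = 1
G(2) = mex{1} = 0
G(3) = mex{0} = 1
G(4) = mex{1,0} = 2
G(5) = mex{2,1} = 0
G(6) = mex{0,0} = 1
G(7) = mex{1,1} = 0
G(8) = mex{0,2} = 1
G(9) = mex{1,0} = 2
G(10) = mex{2,1} = 0
G(11) = mex{0,0} = 1
G(12) = mex{1,1} = 0
G(13) = mex{0,2} = 1
G(14) = mex{1,0} = 2
G(15) = mex{2,1} = 0
G(16) = mex{0,0} = 1
G(17) = mex{1,1} = 0
G_A(17) = 0.
Stack B, S = {1, 2, 4, 9}:
n :  0  1  2  3  4  5  6  7  8  9 10 11 12 13 14 15 16 17 18 19 20 21 22 23 24 25
G :  0  1  2  0  1  2  0  1  2  3  4  0  1  2  0  1  2  0  1  2  3  4  0  1  2  0
G_B(25) = 0.
Stack C, S = {1, 3, 5, 7, 9}:
n :  0  1  2  3  4  5  6  7  8  9 10 11 12 13 14
G :  0  1  0  1  0  1  0  1  0  1  0  1  0  1  0
G_C(14) = 0.
Combined Grundy value = 0 ⊕ 0 ⊕ 0 = 0.
A winning move leaves total XOR = 0, i.e. changes one component's Grundy value g to g ⊕ X where X is the current total.
Stack A: target g' = 0⊕0 = 0, but every legal move changes the Grundy value (mex property), so 0 moves.
Stack B: target g' = 0⊕0 = 0, but every legal move changes the Grundy value (mex property), so 0 moves.
Stack C: target g' = 0⊕0 = 0, but every legal move changes the Grundy value (mex property), so 0 moves.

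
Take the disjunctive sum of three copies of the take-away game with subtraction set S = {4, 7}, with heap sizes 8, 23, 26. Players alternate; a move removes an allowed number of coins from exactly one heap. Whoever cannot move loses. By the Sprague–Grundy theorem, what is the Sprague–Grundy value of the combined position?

All heaps use S = {4, 7}:
n :  0  1  2  3  4  5  6  7  8  9 10 11 12 13 14 15 16 17 18 19 20 21 22 23 24 25 26
G :  0  0  0  0  1  1  1  1  2  2  2  0  0  0  0  1  1  1  1  2  2  2  0  0  0  0  1
Heap A: G(8) = 2.
Heap B: G(23) = 0.
Heap C: G(26) = 1.
Combined Grundy value = 2 ⊕ 0 ⊕ 1 = 3.

3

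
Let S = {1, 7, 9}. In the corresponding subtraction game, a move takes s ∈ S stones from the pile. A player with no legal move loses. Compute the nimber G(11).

n :  0  1  2  3  4  5  6  7  8  9 10 11
G :  0  1  0  1  0  1  0  1  0  1  0  1

1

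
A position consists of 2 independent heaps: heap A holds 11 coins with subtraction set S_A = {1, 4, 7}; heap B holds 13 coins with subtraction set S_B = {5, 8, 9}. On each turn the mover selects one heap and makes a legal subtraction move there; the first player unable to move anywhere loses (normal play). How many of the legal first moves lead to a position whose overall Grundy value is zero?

Heap A, S = {1, 4, 7}:
n :  0  1  2  3  4  5  6  7  8  9 10 11
G :  0  1  0  1  2  0  1  2  0  1  0  1
G_A(11) = 1.
Heap B, S = {5, 8, 9}:
G(0) = 0
G(1) = mex{} = 0
G(2) = mex{} = 0
G(3) = mex{} = 0
G(4) = mex{} = 0
G(5) = mex{0} = 1
G(6) = mex{0} = 1
G(7) = mex{0} = 1
G(8) = mex{0,0} = 1
G(9) = mex{0,0,0} = 1
G(10) = mex{1,0,0} = 2
G(11) = mex{1,0,0} = 2
G(12) = mex{1,0,0} = 2
G(13) = mex{1,1,0} = 2
G_B(13) = 2.
Combined Grundy value = 1 ⊕ 2 = 3.
A winning move leaves total XOR = 0, i.e. changes one component's Grundy value g to g ⊕ X where X is the current total.
Heap A: need g' = 1⊕3 = 2. Options: 11−1→G=0, 11−4→G=2, 11−7→G=2. Hits: 2.
Heap B: need g' = 2⊕3 = 1. Options: 13−5→G=1, 13−8→G=1, 13−9→G=0. Hits: 2.

4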